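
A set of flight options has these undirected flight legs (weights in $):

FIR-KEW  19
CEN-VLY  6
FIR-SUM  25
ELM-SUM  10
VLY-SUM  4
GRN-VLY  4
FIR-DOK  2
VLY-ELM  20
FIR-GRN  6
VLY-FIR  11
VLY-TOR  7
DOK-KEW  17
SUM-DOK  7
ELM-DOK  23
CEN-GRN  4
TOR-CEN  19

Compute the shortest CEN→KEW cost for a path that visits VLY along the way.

Best CEN to VLY: CEN–VLY costing 6
Best VLY to KEW: VLY–SUM–DOK–KEW costing 28
Total via VLY: 6 + 28 = $34.

$34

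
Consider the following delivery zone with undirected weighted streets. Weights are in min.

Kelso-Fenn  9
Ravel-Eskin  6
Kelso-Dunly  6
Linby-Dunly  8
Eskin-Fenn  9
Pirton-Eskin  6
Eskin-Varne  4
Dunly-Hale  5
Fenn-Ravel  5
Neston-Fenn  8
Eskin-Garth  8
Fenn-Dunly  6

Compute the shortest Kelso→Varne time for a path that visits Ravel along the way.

24 min

Best Kelso to Ravel: Kelso–Fenn–Ravel costing 14
Best Ravel to Varne: Ravel–Eskin–Varne costing 10
Total via Ravel: 14 + 10 = 24 min.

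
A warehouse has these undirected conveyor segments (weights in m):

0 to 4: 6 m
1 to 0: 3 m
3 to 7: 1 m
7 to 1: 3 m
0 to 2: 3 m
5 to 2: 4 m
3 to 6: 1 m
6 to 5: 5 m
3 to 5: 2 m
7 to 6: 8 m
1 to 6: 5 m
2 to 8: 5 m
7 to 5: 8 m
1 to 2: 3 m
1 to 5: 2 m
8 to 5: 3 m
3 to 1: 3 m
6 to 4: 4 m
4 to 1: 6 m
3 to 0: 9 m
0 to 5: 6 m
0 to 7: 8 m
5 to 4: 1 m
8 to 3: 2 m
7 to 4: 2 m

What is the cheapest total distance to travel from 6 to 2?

Enumerating some paths:
6 → 3 → 5 → 2: 1+2+4 = 7
6 → 1 → 2: 5+3 = 8
Cheapest is 6 → 3 → 5 → 2 at 7 m.

7 m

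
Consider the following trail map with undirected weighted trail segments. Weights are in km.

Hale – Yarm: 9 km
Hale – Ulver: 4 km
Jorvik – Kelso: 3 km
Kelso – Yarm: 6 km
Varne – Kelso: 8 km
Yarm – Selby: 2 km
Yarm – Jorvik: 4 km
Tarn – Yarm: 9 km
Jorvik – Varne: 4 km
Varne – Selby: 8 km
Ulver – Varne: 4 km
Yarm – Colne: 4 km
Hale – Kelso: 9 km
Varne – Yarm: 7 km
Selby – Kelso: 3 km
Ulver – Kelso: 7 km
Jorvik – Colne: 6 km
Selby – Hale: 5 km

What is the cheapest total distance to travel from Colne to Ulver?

14 km

Settle nodes by increasing distance from Colne:
Colne: 0
Yarm: 4  (via Colne)
Selby: 6  (via Yarm)
Jorvik: 6  (via Colne)
Kelso: 9  (via Selby)
Varne: 10  (via Jorvik)
Hale: 11  (via Selby)
Tarn: 13  (via Yarm)
Ulver: 14  (via Varne)
Shortest route: Colne–Jorvik–Varne–Ulver = 14 km.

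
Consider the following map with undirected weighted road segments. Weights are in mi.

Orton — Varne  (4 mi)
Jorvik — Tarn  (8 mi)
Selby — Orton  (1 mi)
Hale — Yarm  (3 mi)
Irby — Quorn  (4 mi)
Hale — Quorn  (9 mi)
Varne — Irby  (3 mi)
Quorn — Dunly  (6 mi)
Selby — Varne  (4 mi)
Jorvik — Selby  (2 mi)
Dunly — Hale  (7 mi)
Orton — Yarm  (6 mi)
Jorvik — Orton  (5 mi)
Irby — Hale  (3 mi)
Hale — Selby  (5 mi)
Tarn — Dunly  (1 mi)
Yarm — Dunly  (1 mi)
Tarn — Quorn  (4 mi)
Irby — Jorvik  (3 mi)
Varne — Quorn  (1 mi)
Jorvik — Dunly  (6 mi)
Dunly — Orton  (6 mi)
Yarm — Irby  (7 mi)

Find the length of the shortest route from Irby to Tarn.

Shortest distances from Irby:
Irby: 0
Varne: 3  (via Irby)
Jorvik: 3  (via Irby)
Hale: 3  (via Irby)
Quorn: 4  (via Irby)
Selby: 5  (via Jorvik)
Orton: 6  (via Selby)
Yarm: 6  (via Hale)
Dunly: 7  (via Yarm)
Tarn: 8  (via Quorn)
Shortest route: Irby–Quorn–Tarn = 8 mi.

8 mi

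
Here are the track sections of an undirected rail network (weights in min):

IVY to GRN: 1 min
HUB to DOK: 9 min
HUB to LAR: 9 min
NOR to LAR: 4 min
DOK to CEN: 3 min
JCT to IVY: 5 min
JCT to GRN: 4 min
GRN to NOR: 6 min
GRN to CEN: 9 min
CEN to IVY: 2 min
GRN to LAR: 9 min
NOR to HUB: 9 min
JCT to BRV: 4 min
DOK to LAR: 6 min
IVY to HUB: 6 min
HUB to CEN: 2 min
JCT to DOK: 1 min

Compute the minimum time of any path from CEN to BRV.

8 min

Settle nodes by increasing distance from CEN:
CEN: 0
HUB: 2  (via CEN)
IVY: 2  (via CEN)
GRN: 3  (via IVY)
DOK: 3  (via CEN)
JCT: 4  (via DOK)
BRV: 8  (via JCT)
Shortest route: CEN–DOK–JCT–BRV = 8 min.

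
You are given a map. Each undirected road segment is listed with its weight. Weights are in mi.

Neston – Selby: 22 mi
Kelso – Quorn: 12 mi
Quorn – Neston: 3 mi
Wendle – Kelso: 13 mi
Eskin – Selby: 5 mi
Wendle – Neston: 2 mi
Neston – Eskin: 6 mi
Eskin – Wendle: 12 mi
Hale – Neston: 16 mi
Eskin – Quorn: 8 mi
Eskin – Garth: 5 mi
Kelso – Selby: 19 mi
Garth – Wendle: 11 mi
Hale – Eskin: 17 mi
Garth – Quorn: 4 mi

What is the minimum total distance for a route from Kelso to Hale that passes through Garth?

38 mi

Best Kelso to Garth: Kelso–Quorn–Garth costing 16
Best Garth to Hale: Garth–Eskin–Hale costing 22
Total via Garth: 16 + 22 = 38 mi.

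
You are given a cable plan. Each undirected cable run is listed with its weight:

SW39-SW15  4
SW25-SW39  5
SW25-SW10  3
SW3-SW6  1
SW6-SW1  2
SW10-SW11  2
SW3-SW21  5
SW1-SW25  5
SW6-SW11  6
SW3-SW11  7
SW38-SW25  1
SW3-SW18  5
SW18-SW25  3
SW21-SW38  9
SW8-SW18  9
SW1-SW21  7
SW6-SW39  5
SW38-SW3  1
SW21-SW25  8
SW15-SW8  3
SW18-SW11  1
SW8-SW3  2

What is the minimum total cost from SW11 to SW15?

11

Running Dijkstra from SW11:
SW11: 0
SW18: 1  (via SW11)
SW10: 2  (via SW11)
SW25: 4  (via SW18)
SW38: 5  (via SW25)
SW3: 6  (via SW18)
SW6: 6  (via SW11)
SW8: 8  (via SW3)
SW1: 8  (via SW6)
SW39: 9  (via SW25)
SW15: 11  (via SW8)
Shortest route: SW11 → SW18 → SW3 → SW8 → SW15 = 11.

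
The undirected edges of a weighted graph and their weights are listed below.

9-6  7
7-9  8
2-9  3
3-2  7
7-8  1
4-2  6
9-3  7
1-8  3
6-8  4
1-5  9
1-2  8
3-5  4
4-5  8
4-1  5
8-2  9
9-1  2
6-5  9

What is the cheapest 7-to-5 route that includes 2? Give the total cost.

Shortest 7→2: 7 → 8 → 1 → 9 → 2 = 9
Shortest 2→5: 2 → 3 → 5 = 11
Total via 2: 9 + 11 = 20.

20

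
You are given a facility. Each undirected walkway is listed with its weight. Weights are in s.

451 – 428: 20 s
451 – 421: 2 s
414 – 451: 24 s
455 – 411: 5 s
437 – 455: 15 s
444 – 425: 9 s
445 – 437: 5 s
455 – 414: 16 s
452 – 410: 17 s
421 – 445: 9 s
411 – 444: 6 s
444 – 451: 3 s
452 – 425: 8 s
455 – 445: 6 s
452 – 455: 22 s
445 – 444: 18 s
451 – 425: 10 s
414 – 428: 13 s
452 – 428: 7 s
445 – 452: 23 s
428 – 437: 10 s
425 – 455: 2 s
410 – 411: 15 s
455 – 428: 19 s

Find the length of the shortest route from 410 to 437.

31 s

Shortest distances from 410:
410: 0
411: 15  (via 410)
452: 17  (via 410)
455: 20  (via 411)
444: 21  (via 411)
425: 22  (via 455)
428: 24  (via 452)
451: 24  (via 444)
445: 26  (via 455)
421: 26  (via 451)
437: 31  (via 445)
Shortest route: 410 → 411 → 455 → 445 → 437 = 31 s.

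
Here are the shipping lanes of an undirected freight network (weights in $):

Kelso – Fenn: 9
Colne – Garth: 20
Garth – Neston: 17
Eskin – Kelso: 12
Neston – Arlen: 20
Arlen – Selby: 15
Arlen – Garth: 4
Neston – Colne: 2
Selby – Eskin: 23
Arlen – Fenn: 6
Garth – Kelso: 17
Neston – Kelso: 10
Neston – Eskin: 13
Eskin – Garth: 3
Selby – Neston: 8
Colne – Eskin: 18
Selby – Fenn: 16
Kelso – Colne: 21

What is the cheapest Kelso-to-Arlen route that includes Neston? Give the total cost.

$30

Shortest Kelso→Neston: Kelso → Neston = 10
Best Neston to Arlen: Neston → Arlen costing 20
Total via Neston: 10 + 20 = $30.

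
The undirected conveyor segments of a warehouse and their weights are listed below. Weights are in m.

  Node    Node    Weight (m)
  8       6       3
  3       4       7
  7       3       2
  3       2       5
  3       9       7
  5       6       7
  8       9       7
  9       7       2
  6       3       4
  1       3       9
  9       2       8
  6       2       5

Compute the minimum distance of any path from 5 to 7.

13 m

Shortest distances from 5:
5: 0
6: 7  (via 5)
8: 10  (via 6)
3: 11  (via 6)
2: 12  (via 6)
7: 13  (via 3)
Shortest route: 5 → 6 → 3 → 7 = 13 m.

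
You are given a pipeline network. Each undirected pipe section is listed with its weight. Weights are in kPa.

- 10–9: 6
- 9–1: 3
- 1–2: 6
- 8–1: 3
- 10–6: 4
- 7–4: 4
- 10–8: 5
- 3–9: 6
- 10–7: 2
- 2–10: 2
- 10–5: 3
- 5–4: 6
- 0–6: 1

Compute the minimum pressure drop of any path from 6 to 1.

Compare a few routes:
6 → 10 → 9 → 1: 4+6+3 = 13
6 → 10 → 2 → 1: 4+2+6 = 12
Cheapest is 6 → 10 → 2 → 1 at 12 kPa.

12 kPa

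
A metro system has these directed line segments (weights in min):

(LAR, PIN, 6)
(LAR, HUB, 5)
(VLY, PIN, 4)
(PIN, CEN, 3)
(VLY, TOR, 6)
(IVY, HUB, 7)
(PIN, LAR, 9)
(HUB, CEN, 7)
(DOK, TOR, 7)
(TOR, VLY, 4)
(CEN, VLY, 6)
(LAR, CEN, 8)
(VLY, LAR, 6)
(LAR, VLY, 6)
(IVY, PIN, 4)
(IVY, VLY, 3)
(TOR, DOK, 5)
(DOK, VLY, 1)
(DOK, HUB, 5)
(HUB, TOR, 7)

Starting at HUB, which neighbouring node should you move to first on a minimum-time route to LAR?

Candidate routes:
HUB → TOR → VLY → LAR: 7+4+6 = 17
HUB → TOR → DOK → VLY → LAR: 7+5+1+6 = 19
HUB → CEN → VLY → LAR: 7+6+6 = 19
The minimum is 17 min via HUB → TOR → VLY → LAR.
So from HUB the first move is to TOR.

TOR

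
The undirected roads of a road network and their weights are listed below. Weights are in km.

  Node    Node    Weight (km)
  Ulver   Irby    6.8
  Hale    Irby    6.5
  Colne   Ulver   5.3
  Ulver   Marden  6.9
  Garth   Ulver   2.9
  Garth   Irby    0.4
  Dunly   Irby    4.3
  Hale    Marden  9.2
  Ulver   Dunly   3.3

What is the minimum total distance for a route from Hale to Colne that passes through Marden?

Shortest Hale→Marden: Hale → Marden = 9.2
Shortest Marden→Colne: Marden → Ulver → Colne = 12.2
Total via Marden: 9.2 + 12.2 = 21.4 km.

21.4 km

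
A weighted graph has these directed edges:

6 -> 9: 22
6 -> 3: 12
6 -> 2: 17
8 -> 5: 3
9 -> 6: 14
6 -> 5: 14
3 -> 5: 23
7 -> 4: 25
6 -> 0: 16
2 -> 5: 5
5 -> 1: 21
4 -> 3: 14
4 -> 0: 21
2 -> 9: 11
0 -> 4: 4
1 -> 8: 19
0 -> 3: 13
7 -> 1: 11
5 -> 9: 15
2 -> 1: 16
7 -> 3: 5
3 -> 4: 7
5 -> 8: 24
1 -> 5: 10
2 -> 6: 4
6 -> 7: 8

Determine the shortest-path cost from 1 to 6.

39

Shortest distances from 1:
1: 0
5: 10  (via 1)
8: 19  (via 1)
9: 25  (via 5)
6: 39  (via 9)
Shortest route: 1 → 5 → 9 → 6 = 39.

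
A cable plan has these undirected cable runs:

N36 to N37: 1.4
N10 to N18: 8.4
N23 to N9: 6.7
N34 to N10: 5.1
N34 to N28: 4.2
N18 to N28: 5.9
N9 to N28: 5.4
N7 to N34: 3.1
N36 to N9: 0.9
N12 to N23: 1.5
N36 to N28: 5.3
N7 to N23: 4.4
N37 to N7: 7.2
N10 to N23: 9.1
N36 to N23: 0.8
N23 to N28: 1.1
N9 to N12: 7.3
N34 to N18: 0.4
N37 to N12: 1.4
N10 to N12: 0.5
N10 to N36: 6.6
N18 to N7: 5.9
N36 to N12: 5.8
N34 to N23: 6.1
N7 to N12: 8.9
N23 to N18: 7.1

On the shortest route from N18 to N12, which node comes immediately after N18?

N34

Candidate routes:
N18–N34–N10–N12: 0.4+5.1+0.5 = 6
N18–N34–N28–N23–N12: 0.4+4.2+1.1+1.5 = 7.2
The minimum is 6 via N18–N34–N10–N12.
So from N18 the first move is to N34.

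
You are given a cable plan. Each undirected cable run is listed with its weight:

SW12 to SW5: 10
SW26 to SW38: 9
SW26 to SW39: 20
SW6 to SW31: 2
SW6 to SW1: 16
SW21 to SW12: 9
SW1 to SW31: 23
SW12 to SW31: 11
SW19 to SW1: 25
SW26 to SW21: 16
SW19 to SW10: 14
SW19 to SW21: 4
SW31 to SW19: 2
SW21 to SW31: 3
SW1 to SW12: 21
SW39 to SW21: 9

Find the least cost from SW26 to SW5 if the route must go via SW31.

Best SW26 to SW31: SW26 → SW21 → SW31 costing 19
Best SW31 to SW5: SW31 → SW12 → SW5 costing 21
Total via SW31: 19 + 21 = 40.

40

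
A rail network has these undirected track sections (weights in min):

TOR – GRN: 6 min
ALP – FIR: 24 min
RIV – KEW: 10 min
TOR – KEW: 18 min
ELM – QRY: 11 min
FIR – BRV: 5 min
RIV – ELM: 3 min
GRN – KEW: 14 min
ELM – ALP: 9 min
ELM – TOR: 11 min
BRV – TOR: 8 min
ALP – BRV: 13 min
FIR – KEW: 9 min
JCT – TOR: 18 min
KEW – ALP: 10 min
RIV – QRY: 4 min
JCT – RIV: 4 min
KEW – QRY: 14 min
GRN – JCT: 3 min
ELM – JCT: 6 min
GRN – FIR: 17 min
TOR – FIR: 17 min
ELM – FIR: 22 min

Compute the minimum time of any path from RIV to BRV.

21 min

Compare a few routes:
RIV - JCT - GRN - TOR - BRV: 4+3+6+8 = 21
RIV - KEW - FIR - BRV: 10+9+5 = 24
RIV - ELM - TOR - BRV: 3+11+8 = 22
The minimum is 21 min via RIV - JCT - GRN - TOR - BRV.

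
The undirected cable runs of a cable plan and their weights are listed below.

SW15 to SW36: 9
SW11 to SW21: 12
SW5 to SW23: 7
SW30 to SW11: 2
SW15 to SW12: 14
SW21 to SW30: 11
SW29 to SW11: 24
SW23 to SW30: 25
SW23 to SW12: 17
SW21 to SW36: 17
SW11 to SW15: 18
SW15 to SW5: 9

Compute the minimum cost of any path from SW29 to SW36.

Candidate routes:
SW29–SW11–SW30–SW23–SW5–SW15–SW36: 24+2+25+7+9+9 = 76
SW29–SW11–SW15–SW36: 24+18+9 = 51
SW29–SW11–SW30–SW21–SW36: 24+2+11+17 = 54
SW29–SW11–SW21–SW36: 24+12+17 = 53
Cheapest is SW29–SW11–SW15–SW36 at 51.

51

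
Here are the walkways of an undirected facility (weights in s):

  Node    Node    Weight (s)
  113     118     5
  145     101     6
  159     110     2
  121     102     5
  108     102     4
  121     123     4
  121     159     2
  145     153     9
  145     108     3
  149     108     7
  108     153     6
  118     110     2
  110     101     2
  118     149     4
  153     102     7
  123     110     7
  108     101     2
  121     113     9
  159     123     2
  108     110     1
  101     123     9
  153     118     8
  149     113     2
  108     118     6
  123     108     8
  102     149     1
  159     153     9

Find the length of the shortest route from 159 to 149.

Candidate routes:
159–110–118–149: 2+2+4 = 8
159–110–101–108–102–149: 2+2+2+4+1 = 11
159–110–108–149: 2+1+7 = 10
Cheapest is 159–110–118–149 at 8 s.

8 s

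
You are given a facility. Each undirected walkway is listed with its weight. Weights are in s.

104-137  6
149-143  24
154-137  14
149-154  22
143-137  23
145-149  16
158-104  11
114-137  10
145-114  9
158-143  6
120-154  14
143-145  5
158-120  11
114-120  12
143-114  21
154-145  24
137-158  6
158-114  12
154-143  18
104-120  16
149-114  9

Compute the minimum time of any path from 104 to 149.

25 s

Enumerating some paths:
104–137–158–114–149: 6+6+12+9 = 33
104–137–114–149: 6+10+9 = 25
104–158–114–149: 11+12+9 = 32
Cheapest is 104–137–114–149 at 25 s.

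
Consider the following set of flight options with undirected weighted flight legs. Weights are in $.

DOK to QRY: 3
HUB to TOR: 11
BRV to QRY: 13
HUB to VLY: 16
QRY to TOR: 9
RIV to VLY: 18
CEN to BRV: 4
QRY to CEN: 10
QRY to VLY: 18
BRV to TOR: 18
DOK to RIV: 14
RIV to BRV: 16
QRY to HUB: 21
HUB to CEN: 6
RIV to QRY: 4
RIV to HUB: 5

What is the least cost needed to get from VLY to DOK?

Shortest distances from VLY:
VLY: 0
HUB: 16  (via VLY)
RIV: 18  (via VLY)
QRY: 18  (via VLY)
DOK: 21  (via QRY)
Shortest route: VLY → QRY → DOK = $21.

$21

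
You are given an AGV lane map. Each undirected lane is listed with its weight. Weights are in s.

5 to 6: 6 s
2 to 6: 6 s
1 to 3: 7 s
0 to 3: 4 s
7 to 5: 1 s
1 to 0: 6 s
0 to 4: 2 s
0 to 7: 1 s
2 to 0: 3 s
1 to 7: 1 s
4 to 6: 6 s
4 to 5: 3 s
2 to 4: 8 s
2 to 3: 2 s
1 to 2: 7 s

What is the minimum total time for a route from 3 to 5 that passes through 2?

7 s

Shortest 3→2: 3 → 2 = 2
Shortest 2→5: 2 → 0 → 7 → 5 = 5
Total via 2: 2 + 5 = 7 s.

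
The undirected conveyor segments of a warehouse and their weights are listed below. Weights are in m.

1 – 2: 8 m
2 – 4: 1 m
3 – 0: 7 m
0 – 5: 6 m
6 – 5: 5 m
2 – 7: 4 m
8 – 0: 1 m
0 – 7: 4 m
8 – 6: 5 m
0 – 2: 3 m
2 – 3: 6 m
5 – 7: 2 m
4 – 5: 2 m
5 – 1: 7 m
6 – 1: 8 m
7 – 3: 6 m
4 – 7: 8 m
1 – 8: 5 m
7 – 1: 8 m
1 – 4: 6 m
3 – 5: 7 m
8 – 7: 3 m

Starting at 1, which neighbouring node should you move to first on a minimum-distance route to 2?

4

Candidate routes:
1 - 4 - 2: 6+1 = 7
1 - 2: 8 = 8
Cheapest is 1 - 4 - 2 at 7 m.
So from 1 the first move is to 4.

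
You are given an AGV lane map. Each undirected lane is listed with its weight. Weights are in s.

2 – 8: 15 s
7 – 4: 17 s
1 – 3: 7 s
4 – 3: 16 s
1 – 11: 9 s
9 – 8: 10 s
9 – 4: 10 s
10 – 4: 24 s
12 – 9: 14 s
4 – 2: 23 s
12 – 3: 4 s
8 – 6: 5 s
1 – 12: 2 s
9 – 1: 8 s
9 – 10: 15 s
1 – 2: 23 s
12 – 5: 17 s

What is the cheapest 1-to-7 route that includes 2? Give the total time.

Best 1 to 2: 1 → 2 costing 23
Shortest 2→7: 2 → 4 → 7 = 40
Total via 2: 23 + 40 = 63 s.

63 s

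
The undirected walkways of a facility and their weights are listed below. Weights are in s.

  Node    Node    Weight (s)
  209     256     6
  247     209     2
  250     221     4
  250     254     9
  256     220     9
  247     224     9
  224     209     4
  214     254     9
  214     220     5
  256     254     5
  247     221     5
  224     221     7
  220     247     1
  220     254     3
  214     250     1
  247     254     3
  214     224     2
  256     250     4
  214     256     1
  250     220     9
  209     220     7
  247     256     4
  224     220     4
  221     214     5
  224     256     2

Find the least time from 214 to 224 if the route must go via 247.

10 s

Best 214 to 247: 214–256–247 costing 5
Shortest 247→224: 247–220–224 = 5
Total via 247: 5 + 5 = 10 s.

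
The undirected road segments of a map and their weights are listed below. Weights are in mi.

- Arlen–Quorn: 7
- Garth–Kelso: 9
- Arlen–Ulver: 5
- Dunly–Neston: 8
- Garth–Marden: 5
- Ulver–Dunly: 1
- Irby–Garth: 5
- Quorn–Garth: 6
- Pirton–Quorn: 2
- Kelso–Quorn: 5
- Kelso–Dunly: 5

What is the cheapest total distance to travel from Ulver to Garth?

15 mi

Candidate routes:
Ulver - Dunly - Kelso - Quorn - Garth: 1+5+5+6 = 17
Ulver - Dunly - Kelso - Garth: 1+5+9 = 15
Cheapest is Ulver - Dunly - Kelso - Garth at 15 mi.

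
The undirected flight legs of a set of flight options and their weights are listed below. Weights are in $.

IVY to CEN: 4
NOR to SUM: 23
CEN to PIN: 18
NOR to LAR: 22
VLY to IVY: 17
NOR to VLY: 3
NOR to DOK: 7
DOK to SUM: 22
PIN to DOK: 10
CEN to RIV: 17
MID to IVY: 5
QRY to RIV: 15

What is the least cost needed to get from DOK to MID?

Shortest distances from DOK:
DOK: 0
NOR: 7  (via DOK)
PIN: 10  (via DOK)
VLY: 10  (via NOR)
SUM: 22  (via DOK)
IVY: 27  (via VLY)
CEN: 28  (via PIN)
LAR: 29  (via NOR)
MID: 32  (via IVY)
Shortest route: DOK–NOR–VLY–IVY–MID = $32.

$32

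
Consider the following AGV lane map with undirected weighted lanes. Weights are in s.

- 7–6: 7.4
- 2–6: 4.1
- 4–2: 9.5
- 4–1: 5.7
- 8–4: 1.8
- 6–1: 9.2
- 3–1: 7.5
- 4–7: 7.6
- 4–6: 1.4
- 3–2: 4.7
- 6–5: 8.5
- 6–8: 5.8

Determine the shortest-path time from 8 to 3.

12 s

Shortest distances from 8:
8: 0
4: 1.8  (via 8)
6: 3.2  (via 4)
2: 7.3  (via 6)
1: 7.5  (via 4)
7: 9.4  (via 4)
5: 11.7  (via 6)
3: 12  (via 2)
Shortest route: 8–4–6–2–3 = 12 s.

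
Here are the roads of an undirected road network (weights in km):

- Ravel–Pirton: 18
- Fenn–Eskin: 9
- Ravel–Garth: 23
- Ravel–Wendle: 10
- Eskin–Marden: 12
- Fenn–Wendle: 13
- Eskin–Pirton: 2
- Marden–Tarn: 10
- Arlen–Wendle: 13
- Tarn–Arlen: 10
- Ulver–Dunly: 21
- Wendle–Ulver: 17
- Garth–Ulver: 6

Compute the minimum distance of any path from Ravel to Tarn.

Settle nodes by increasing distance from Ravel:
Ravel: 0
Wendle: 10  (via Ravel)
Pirton: 18  (via Ravel)
Eskin: 20  (via Pirton)
Fenn: 23  (via Wendle)
Garth: 23  (via Ravel)
Arlen: 23  (via Wendle)
Ulver: 27  (via Wendle)
Marden: 32  (via Eskin)
Tarn: 33  (via Arlen)
Shortest route: Ravel → Wendle → Arlen → Tarn = 33 km.

33 km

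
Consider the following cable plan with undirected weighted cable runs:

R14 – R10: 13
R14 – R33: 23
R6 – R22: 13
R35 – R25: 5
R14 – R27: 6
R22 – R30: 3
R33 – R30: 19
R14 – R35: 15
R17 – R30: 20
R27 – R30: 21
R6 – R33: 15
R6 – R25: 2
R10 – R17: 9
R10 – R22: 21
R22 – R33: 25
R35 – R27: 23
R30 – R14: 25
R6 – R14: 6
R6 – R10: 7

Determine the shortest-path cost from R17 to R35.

23

Enumerating some paths:
R17 - R10 - R14 - R35: 9+13+15 = 37
R17 - R10 - R14 - R6 - R25 - R35: 9+13+6+2+5 = 35
R17 - R10 - R6 - R14 - R35: 9+7+6+15 = 37
R17 - R10 - R6 - R25 - R35: 9+7+2+5 = 23
The minimum is 23 via R17 - R10 - R6 - R25 - R35.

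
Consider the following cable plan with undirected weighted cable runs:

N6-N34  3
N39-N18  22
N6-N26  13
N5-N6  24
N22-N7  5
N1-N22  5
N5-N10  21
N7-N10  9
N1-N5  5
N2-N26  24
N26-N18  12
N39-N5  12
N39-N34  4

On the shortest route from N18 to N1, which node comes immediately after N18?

Compare a few routes:
N18–N39–N5–N1: 22+12+5 = 39
N18–N26–N6–N5–N1: 12+13+24+5 = 54
N18–N26–N6–N34–N39–N5–N1: 12+13+3+4+12+5 = 49
The minimum is 39 via N18–N39–N5–N1.
So from N18 the first move is to N39.

N39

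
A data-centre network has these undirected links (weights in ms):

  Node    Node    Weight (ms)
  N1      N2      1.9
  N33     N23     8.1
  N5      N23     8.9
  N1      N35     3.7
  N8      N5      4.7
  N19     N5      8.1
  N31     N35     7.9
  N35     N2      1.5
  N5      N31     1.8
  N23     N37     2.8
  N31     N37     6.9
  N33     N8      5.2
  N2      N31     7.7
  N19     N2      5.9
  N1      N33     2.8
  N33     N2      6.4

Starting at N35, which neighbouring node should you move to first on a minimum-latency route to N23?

N2

Compare a few routes:
N35 - N2 - N33 - N23: 1.5+6.4+8.1 = 16
N35 - N2 - N1 - N33 - N23: 1.5+1.9+2.8+8.1 = 14.3
N35 - N31 - N37 - N23: 7.9+6.9+2.8 = 17.6
N35 - N1 - N33 - N23: 3.7+2.8+8.1 = 14.6
Cheapest is N35 - N2 - N1 - N33 - N23 at 14.3 ms.
So from N35 the first move is to N2.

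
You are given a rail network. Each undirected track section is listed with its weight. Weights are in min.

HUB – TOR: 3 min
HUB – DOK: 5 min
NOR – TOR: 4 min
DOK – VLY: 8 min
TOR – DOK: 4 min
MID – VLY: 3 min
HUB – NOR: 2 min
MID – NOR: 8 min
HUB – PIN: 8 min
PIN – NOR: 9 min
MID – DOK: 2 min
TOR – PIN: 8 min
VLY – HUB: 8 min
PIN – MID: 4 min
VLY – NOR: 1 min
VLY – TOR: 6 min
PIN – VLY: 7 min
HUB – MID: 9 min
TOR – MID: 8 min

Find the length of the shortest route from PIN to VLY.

7 min

Shortest distances from PIN:
PIN: 0
MID: 4  (via PIN)
DOK: 6  (via MID)
VLY: 7  (via PIN)
Shortest route: PIN–VLY = 7 min.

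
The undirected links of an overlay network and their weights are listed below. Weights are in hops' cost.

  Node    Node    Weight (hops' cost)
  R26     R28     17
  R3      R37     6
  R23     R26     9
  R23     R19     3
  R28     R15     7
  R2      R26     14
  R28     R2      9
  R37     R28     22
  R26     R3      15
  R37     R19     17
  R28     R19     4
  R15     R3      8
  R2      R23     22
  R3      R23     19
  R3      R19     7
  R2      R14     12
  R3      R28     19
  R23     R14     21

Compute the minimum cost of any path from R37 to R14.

37 hops' cost

Enumerating some paths:
R37–R3–R19–R28–R2–R14: 6+7+4+9+12 = 38
R37–R19–R23–R14: 17+3+21 = 41
R37–R3–R19–R23–R14: 6+7+3+21 = 37
Cheapest is R37–R3–R19–R23–R14 at 37 hops' cost.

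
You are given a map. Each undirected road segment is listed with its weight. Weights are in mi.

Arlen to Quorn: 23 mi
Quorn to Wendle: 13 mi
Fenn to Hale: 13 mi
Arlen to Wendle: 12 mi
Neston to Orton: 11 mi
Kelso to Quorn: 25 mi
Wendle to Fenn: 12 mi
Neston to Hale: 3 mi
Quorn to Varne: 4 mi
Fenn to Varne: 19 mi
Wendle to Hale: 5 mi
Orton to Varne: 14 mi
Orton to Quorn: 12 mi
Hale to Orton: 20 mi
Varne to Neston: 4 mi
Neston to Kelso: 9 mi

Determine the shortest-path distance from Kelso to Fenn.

Running Dijkstra from Kelso:
Kelso: 0
Neston: 9  (via Kelso)
Hale: 12  (via Neston)
Varne: 13  (via Neston)
Quorn: 17  (via Varne)
Wendle: 17  (via Hale)
Orton: 20  (via Neston)
Fenn: 25  (via Hale)
Shortest route: Kelso–Neston–Hale–Fenn = 25 mi.

25 mi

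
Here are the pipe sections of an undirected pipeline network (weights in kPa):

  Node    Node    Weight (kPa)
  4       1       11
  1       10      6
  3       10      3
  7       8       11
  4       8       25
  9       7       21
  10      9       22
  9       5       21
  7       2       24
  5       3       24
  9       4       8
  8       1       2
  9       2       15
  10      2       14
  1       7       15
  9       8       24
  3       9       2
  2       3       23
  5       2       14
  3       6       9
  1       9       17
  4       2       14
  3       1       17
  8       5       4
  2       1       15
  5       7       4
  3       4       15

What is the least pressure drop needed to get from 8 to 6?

Running Dijkstra from 8:
8: 0
1: 2  (via 8)
5: 4  (via 8)
7: 8  (via 5)
10: 8  (via 1)
3: 11  (via 10)
4: 13  (via 1)
9: 13  (via 3)
2: 17  (via 1)
6: 20  (via 3)
Shortest route: 8 → 1 → 10 → 3 → 6 = 20 kPa.

20 kPa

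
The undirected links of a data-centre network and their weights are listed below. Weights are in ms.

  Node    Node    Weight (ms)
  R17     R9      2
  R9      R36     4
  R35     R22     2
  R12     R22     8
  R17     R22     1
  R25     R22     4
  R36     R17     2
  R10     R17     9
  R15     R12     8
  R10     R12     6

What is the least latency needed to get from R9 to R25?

7 ms

Compare a few routes:
R9 → R36 → R17 → R22 → R25: 4+2+1+4 = 11
R9 → R17 → R22 → R25: 2+1+4 = 7
The minimum is 7 ms via R9 → R17 → R22 → R25.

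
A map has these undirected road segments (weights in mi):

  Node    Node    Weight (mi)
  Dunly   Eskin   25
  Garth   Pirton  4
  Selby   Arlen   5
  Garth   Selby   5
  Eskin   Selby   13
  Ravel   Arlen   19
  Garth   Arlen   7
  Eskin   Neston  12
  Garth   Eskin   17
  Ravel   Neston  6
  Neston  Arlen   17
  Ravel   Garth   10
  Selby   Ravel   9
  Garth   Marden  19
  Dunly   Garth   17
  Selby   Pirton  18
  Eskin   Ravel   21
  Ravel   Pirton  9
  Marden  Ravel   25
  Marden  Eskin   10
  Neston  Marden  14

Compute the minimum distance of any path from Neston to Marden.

14 mi

Shortest distances from Neston:
Neston: 0
Ravel: 6  (via Neston)
Eskin: 12  (via Neston)
Marden: 14  (via Neston)
Shortest route: Neston–Marden = 14 mi.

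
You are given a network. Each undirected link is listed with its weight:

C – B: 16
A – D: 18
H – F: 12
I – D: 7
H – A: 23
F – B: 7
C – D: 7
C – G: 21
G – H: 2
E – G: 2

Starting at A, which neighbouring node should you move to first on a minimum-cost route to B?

D

Compare a few routes:
A–D–C–G–H–F–B: 18+7+21+2+12+7 = 67
A–H–F–B: 23+12+7 = 42
A–D–C–B: 18+7+16 = 41
A–H–G–C–B: 23+2+21+16 = 62
Cheapest is A–D–C–B at 41.
So from A the first move is to D.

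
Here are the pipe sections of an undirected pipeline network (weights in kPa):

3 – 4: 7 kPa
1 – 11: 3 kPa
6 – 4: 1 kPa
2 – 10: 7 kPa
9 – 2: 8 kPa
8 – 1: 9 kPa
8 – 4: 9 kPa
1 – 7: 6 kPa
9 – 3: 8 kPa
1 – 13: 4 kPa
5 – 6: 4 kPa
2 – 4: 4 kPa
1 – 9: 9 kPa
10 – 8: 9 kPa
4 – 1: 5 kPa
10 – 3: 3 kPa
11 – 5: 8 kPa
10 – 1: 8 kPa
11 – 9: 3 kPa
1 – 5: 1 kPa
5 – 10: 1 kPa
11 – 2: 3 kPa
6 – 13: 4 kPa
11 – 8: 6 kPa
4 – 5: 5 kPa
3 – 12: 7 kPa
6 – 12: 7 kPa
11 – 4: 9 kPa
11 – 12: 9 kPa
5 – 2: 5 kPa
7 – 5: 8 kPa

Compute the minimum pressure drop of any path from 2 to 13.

9 kPa

Shortest distances from 2:
2: 0
11: 3  (via 2)
4: 4  (via 2)
5: 5  (via 2)
6: 5  (via 4)
1: 6  (via 11)
9: 6  (via 11)
10: 6  (via 5)
3: 9  (via 10)
8: 9  (via 11)
13: 9  (via 6)
Shortest route: 2 → 4 → 6 → 13 = 9 kPa.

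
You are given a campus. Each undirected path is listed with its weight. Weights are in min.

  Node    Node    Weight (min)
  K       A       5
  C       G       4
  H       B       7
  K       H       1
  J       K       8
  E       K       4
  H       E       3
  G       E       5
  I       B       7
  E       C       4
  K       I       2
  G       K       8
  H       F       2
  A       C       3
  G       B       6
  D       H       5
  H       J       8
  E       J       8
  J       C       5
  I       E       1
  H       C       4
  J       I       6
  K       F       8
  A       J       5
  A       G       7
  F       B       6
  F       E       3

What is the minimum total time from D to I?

Settle nodes by increasing distance from D:
D: 0
H: 5  (via D)
K: 6  (via H)
F: 7  (via H)
E: 8  (via H)
I: 8  (via K)
Shortest route: D → H → K → I = 8 min.

8 min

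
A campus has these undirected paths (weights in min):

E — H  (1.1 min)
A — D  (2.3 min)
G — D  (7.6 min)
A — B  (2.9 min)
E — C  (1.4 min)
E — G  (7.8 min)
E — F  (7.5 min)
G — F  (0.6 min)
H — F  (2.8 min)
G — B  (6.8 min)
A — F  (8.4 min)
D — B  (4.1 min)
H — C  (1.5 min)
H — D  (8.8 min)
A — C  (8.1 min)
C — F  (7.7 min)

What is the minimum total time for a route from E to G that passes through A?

Shortest E→A: E → C → A = 9.5
Shortest A→G: A → F → G = 9
Total via A: 9.5 + 9 = 18.5 min.

18.5 min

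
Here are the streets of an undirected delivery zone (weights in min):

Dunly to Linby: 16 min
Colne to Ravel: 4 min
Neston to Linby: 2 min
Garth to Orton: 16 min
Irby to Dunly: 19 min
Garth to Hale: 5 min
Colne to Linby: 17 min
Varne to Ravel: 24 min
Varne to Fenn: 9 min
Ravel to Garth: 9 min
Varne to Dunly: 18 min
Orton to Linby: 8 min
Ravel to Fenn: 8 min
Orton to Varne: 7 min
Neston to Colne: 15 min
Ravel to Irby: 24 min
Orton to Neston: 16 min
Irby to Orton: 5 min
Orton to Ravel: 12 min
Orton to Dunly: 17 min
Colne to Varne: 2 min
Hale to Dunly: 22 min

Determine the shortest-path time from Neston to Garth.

Enumerating some paths:
Neston–Linby–Orton–Garth: 2+8+16 = 26
Neston–Colne–Ravel–Garth: 15+4+9 = 28
Cheapest is Neston–Linby–Orton–Garth at 26 min.

26 min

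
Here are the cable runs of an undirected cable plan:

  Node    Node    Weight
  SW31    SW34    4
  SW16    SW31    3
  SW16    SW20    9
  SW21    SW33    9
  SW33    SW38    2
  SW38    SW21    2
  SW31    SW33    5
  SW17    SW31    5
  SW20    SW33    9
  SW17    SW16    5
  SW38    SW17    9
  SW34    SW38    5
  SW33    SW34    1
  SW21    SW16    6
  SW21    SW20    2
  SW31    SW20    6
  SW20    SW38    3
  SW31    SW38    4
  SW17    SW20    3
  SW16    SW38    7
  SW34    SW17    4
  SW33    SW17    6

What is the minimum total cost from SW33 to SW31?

5

Compare a few routes:
SW33–SW31: 5 = 5
SW33–SW38–SW31: 2+4 = 6
SW33–SW34–SW17–SW31: 1+4+5 = 10
Cheapest is SW33–SW31 at 5.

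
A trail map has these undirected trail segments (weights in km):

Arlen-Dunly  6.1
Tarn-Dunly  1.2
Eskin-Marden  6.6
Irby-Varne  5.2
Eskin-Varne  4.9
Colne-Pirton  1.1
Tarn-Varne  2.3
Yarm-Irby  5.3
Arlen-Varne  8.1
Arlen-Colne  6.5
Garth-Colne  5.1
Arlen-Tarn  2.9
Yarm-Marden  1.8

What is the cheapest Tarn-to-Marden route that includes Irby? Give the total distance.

Best Tarn to Irby: Tarn → Varne → Irby costing 7.5
Shortest Irby→Marden: Irby → Yarm → Marden = 7.1
Total via Irby: 7.5 + 7.1 = 14.6 km.

14.6 km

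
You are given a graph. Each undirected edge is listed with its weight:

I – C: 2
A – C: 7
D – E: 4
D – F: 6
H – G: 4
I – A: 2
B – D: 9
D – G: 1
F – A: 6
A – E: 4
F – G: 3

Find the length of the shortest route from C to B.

21

Enumerating some paths:
C–I–A–F–G–D–B: 2+2+6+3+1+9 = 23
C–I–A–E–D–B: 2+2+4+4+9 = 21
The minimum is 21 via C–I–A–E–D–B.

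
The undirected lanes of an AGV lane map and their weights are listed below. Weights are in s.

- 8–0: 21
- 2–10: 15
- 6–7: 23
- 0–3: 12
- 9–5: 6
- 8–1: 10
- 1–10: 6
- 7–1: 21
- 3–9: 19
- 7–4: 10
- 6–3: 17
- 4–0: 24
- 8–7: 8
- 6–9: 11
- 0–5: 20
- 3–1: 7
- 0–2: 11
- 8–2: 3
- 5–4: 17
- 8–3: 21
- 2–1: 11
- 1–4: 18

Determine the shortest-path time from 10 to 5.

Shortest distances from 10:
10: 0
1: 6  (via 10)
3: 13  (via 1)
2: 15  (via 10)
8: 16  (via 1)
4: 24  (via 1)
7: 24  (via 8)
0: 25  (via 3)
6: 30  (via 3)
9: 32  (via 3)
5: 38  (via 9)
Shortest route: 10 → 1 → 3 → 9 → 5 = 38 s.

38 s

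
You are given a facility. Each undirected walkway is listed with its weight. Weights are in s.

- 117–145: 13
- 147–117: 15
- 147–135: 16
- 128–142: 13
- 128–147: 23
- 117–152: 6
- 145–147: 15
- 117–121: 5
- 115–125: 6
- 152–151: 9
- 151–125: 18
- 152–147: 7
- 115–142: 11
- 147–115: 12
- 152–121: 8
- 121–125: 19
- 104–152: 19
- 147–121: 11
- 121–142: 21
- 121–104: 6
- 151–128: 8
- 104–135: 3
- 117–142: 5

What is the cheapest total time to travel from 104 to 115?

27 s

Settle nodes by increasing distance from 104:
104: 0
135: 3  (via 104)
121: 6  (via 104)
117: 11  (via 121)
152: 14  (via 121)
142: 16  (via 117)
147: 17  (via 121)
151: 23  (via 152)
145: 24  (via 117)
125: 25  (via 121)
115: 27  (via 142)
Shortest route: 104 → 121 → 117 → 142 → 115 = 27 s.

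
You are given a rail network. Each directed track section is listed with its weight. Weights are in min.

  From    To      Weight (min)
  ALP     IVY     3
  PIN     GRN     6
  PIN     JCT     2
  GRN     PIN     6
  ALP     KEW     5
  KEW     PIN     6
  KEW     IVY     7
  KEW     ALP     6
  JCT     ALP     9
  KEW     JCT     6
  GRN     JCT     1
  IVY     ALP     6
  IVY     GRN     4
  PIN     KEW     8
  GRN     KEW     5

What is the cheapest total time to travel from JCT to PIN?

20 min

Compare a few routes:
JCT - ALP - KEW - PIN: 9+5+6 = 20
JCT - ALP - IVY - GRN - PIN: 9+3+4+6 = 22
JCT - ALP - IVY - GRN - KEW - PIN: 9+3+4+5+6 = 27
The minimum is 20 min via JCT - ALP - KEW - PIN.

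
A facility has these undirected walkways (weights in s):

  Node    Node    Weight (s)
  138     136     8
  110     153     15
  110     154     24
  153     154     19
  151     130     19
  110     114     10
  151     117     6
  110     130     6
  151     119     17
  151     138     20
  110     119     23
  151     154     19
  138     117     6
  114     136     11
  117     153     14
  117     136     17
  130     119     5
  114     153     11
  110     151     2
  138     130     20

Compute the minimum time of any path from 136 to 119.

Compare a few routes:
136–114–110–130–119: 11+10+6+5 = 32
136–138–130–119: 8+20+5 = 33
136–138–117–151–110–130–119: 8+6+6+2+6+5 = 33
The minimum is 32 s via 136–114–110–130–119.

32 s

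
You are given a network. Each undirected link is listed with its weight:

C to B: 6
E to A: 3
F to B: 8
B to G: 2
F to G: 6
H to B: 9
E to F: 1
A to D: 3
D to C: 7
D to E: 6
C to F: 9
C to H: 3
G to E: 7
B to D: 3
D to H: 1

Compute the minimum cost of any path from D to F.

Candidate routes:
D–B–G–F: 3+2+6 = 11
D–E–F: 6+1 = 7
D–B–F: 3+8 = 11
Cheapest is D–E–F at 7.

7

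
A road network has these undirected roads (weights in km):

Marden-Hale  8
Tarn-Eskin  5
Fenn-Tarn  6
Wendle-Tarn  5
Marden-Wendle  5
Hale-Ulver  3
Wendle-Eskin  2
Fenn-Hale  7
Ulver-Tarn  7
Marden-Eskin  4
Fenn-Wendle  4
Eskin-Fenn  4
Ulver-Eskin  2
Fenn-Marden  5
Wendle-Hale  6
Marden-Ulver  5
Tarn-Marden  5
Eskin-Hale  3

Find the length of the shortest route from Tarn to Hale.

8 km

Shortest distances from Tarn:
Tarn: 0
Eskin: 5  (via Tarn)
Wendle: 5  (via Tarn)
Marden: 5  (via Tarn)
Fenn: 6  (via Tarn)
Ulver: 7  (via Tarn)
Hale: 8  (via Eskin)
Shortest route: Tarn → Eskin → Hale = 8 km.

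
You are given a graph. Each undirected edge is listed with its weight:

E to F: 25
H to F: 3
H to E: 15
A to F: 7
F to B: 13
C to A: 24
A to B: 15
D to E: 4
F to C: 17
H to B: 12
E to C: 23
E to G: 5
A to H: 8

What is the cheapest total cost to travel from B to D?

31

Enumerating some paths:
B → A → H → E → D: 15+8+15+4 = 42
B → F → H → E → D: 13+3+15+4 = 35
B → H → E → D: 12+15+4 = 31
The minimum is 31 via B → H → E → D.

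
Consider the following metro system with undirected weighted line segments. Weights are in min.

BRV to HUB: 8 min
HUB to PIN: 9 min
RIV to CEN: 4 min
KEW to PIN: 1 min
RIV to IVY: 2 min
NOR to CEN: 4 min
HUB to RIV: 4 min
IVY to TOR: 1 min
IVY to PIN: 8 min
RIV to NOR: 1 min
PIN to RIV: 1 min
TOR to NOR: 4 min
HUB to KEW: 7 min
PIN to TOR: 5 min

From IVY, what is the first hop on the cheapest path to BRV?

Compare a few routes:
IVY → TOR → PIN → RIV → HUB → BRV: 1+5+1+4+8 = 19
IVY → RIV → PIN → KEW → HUB → BRV: 2+1+1+7+8 = 19
IVY → RIV → HUB → BRV: 2+4+8 = 14
IVY → TOR → NOR → RIV → HUB → BRV: 1+4+1+4+8 = 18
The minimum is 14 min via IVY → RIV → HUB → BRV.
So from IVY the first move is to RIV.

RIV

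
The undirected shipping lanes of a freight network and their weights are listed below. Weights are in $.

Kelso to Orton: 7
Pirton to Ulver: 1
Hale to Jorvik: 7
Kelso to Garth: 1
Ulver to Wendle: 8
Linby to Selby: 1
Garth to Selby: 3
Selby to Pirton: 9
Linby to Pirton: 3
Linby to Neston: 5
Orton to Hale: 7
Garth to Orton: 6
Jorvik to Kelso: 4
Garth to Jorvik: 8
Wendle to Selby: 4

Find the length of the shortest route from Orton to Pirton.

Enumerating some paths:
Orton → Garth → Selby → Pirton: 6+3+9 = 18
Orton → Garth → Selby → Linby → Pirton: 6+3+1+3 = 13
Orton → Kelso → Garth → Selby → Linby → Pirton: 7+1+3+1+3 = 15
Cheapest is Orton → Garth → Selby → Linby → Pirton at $13.

$13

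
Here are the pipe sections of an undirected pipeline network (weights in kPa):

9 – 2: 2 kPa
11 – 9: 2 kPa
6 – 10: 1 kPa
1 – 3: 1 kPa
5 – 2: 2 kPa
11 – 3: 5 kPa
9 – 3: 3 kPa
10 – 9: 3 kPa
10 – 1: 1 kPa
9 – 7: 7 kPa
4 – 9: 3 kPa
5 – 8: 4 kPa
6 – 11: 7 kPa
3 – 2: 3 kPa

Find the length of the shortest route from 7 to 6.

11 kPa

Candidate routes:
7 → 9 → 10 → 6: 7+3+1 = 11
7 → 9 → 3 → 1 → 10 → 6: 7+3+1+1+1 = 13
7 → 9 → 2 → 3 → 1 → 10 → 6: 7+2+3+1+1+1 = 15
7 → 9 → 11 → 6: 7+2+7 = 16
Cheapest is 7 → 9 → 10 → 6 at 11 kPa.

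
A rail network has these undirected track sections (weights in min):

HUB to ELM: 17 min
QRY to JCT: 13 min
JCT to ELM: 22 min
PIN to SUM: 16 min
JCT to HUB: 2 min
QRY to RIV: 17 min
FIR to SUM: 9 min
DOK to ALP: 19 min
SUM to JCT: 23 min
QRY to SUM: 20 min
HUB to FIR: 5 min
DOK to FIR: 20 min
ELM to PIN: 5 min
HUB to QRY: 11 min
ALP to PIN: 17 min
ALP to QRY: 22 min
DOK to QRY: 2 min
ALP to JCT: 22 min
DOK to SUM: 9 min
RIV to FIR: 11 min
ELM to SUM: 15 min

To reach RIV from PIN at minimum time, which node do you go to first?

Candidate routes:
PIN - ELM - SUM - FIR - RIV: 5+15+9+11 = 40
PIN - SUM - FIR - RIV: 16+9+11 = 36
PIN - ELM - HUB - FIR - RIV: 5+17+5+11 = 38
Cheapest is PIN - SUM - FIR - RIV at 36 min.
So from PIN the first move is to SUM.

SUM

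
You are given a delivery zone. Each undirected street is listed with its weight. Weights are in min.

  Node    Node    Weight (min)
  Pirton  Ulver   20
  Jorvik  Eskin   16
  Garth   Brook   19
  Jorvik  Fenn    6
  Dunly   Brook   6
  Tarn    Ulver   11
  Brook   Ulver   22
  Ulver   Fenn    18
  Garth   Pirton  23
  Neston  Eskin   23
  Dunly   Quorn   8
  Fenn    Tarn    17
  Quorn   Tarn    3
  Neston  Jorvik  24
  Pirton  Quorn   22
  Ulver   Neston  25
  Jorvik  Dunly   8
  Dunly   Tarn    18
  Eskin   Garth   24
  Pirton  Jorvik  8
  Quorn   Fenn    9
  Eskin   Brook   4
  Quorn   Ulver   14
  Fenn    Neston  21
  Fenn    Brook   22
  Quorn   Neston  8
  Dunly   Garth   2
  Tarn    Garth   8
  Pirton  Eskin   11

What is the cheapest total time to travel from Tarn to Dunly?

10 min

Candidate routes:
Tarn - Quorn - Dunly: 3+8 = 11
Tarn - Garth - Dunly: 8+2 = 10
Cheapest is Tarn - Garth - Dunly at 10 min.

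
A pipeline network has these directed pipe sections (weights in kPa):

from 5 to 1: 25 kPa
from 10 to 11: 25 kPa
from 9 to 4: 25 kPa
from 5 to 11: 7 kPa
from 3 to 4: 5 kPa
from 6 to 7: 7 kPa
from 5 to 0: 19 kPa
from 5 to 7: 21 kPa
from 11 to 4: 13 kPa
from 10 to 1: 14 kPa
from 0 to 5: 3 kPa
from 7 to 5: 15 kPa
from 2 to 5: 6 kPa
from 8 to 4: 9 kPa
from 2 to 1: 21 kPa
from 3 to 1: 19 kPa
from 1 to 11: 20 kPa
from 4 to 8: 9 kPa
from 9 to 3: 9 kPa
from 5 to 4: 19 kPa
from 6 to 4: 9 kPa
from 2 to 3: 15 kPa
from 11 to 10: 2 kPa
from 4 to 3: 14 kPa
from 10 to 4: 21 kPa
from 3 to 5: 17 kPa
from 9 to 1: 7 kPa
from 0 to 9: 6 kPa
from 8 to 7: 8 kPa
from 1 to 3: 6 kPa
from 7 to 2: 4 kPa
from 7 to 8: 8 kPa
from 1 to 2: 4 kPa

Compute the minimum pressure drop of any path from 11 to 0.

Compare a few routes:
11 - 10 - 1 - 3 - 5 - 0: 2+14+6+17+19 = 58
11 - 4 - 8 - 7 - 2 - 5 - 0: 13+9+8+4+6+19 = 59
11 - 4 - 3 - 5 - 0: 13+14+17+19 = 63
11 - 10 - 1 - 2 - 5 - 0: 2+14+4+6+19 = 45
Cheapest is 11 - 10 - 1 - 2 - 5 - 0 at 45 kPa.

45 kPa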